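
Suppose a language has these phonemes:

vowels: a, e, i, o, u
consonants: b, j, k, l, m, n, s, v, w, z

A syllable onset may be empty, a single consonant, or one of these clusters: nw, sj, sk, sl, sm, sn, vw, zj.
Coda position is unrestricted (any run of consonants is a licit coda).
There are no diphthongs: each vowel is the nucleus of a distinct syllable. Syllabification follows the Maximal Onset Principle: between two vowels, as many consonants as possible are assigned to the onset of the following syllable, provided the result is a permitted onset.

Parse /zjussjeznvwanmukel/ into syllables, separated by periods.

Vowels present: u, e, a, u, e; each is a nucleus, giving 5 syllables.
σ1/σ2 boundary: /ssj/; trying suffixes from longest down, /sj/ is the first permitted one, so coda /s/ | onset /sj/.
σ2/σ3 boundary: /znvw/ — longest licit onset from the right is /vw/, leaving /zn/ as coda.
σ3/σ4 boundary: cluster /nm/ — the longest permitted-onset suffix is /m/; onset = /m/, preceding coda = /n/.
σ4/σ5 boundary: /k/ → onset of the next syllable (single consonants are always licit onsets).

zjus.sjezn.vwan.mu.kel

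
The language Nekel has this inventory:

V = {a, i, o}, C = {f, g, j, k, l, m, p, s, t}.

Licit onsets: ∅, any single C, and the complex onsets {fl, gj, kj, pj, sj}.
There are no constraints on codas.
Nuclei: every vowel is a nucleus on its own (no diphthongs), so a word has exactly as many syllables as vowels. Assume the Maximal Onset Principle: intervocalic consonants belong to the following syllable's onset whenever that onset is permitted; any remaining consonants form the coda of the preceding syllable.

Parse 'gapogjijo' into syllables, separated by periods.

Nuclei (vowels): a, o, i, o → 4 syllables.
Between /a/ (V1) and /o/ (V2): /p/ → onset of the next syllable (single consonants are always licit onsets).
Between /o/ (V2) and /i/ (V3): /gj/ — entire cluster is a permitted onset → onset /gj/, coda ∅.
Between /i/ (V3) and /o/ (V4): /j/ is a single consonant, so it becomes the next onset.

ga.po.gji.jo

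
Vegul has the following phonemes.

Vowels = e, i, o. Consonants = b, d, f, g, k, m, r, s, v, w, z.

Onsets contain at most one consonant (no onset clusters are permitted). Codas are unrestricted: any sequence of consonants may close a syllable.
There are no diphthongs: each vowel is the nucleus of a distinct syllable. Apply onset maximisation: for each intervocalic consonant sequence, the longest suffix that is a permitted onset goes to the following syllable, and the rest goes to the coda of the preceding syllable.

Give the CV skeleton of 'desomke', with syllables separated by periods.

CV.CVC.CV

Nuclei (vowels): e, o, e → 3 syllables.
V1 /e/ – V2 /o/: /s/ → onset of the next syllable (single consonants are always licit onsets).
V2 /o/ – V3 /e/: /mk/; trying suffixes from longest down, /k/ is the first permitted one, so coda /m/ | onset /k/.
Result: de.som.ke.
Mapping each syllable to C/V: /de/ → CV, /som/ → CVC, /ke/ → CV.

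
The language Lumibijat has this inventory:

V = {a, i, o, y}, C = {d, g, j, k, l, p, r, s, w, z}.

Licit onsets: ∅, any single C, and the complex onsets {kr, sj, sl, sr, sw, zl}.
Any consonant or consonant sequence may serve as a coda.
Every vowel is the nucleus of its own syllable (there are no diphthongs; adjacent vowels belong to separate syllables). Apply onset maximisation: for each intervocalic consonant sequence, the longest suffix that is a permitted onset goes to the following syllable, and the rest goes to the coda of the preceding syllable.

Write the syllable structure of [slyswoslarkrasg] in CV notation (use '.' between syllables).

CCV.CCV.CCVC.CCVCC

The vowels are y, o, a, a — 4 nuclei, so 4 syllables.
Between /y/ (V1) and /o/ (V2): /sw/ is a licit onset in full, so it all attaches to the next syllable.
Between /o/ (V2) and /a/ (V3): /sl/ — entire cluster is a permitted onset → onset /sl/, coda ∅.
Between /a/ (V3) and /a/ (V4): /rkr/ — longest licit onset from the right is /kr/, leaving /r/ as coda.
Syllabification: sly.swo.slar.krasg.
Mapping each syllable to C/V: /sly/ → CCV, /swo/ → CCV, /slar/ → CCVC, /krasg/ → CCVCC.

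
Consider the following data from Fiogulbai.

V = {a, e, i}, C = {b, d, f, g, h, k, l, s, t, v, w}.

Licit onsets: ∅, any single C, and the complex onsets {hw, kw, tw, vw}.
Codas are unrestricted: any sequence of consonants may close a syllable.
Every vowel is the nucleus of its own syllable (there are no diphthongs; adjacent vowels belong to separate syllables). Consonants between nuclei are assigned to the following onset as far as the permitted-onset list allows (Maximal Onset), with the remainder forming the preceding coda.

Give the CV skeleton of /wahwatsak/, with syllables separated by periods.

CV.CCVC.CVC

The vowels are a, a, a — 3 nuclei, so 3 syllables.
Between /a/ (V1) and /a/ (V2): /hw/ — entire cluster is a permitted onset → onset /hw/, coda ∅.
Between /a/ (V2) and /a/ (V3): cluster /ts/ — the longest permitted-onset suffix is /s/; onset = /s/, preceding coda = /t/.
Syllabification: wa.hwat.sak.
Mapping each syllable to C/V: /wa/ → CV, /hwat/ → CCVC, /sak/ → CVC.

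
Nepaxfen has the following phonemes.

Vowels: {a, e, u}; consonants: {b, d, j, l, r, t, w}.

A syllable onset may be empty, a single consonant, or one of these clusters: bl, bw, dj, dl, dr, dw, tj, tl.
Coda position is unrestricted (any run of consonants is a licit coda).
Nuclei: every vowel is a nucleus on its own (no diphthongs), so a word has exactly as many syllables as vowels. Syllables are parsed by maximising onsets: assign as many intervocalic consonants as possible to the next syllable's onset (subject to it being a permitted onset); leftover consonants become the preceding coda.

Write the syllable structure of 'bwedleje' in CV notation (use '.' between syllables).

CCV.CCV.CV

The vowels are e, e, e — 3 nuclei, so 3 syllables.
/e…e/ gap (V1→V2): cluster /dl/ — /dl/ is itself a permitted onset, so the whole cluster goes right; preceding coda = ∅.
/e…e/ gap (V2→V3): /j/ is a single consonant, so it becomes the next onset.
Result: bwe.dle.je.
Mapping each syllable to C/V: /bwe/ → CCV, /dle/ → CCV, /je/ → CV.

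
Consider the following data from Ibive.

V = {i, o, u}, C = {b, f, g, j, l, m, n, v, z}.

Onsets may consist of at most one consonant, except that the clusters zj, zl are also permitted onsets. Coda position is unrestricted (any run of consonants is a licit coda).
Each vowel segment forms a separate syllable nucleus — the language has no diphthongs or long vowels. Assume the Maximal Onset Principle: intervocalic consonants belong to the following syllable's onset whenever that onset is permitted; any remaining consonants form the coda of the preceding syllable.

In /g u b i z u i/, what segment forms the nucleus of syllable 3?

u

Nuclei (vowels): u, i, u, i → 4 syllables.
The third nucleus (vowel 3 from the left) is /u/.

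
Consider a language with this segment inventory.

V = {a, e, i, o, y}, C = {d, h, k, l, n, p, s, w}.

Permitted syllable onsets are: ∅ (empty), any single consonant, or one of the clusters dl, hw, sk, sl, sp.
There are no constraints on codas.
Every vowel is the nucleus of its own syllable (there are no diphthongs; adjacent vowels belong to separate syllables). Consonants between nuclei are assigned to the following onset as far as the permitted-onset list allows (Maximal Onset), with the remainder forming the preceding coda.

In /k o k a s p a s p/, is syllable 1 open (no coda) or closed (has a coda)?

open

The vowels are o, a, a — 3 nuclei, so 3 syllables.
Between /o/ (V1) and /a/ (V2): /k/ is a single consonant, so it becomes the next onset.
Between /a/ (V2) and /a/ (V3): /sp/ is a licit onset in full, so it all attaches to the next syllable.
Syllabification: ko.ka.spasp.
Syllable 1 is /ko/; it ends in its nucleus with no coda, so it is open.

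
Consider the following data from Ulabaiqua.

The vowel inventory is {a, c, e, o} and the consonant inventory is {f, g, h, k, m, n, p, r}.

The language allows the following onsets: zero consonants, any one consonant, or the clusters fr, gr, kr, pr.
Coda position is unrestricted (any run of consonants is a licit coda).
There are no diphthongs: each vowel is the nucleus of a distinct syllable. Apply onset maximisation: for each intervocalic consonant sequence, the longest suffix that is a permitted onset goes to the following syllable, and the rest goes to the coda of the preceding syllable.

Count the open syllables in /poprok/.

1

Nuclei (vowels): o, o → 2 syllables.
V1 /o/ – V2 /o/: /pr/ is a licit onset in full, so it all attaches to the next syllable.
Result: po.prok.
Classifying each syllable: /po/ (open), /prok/ (closed).
Open syllables: 1.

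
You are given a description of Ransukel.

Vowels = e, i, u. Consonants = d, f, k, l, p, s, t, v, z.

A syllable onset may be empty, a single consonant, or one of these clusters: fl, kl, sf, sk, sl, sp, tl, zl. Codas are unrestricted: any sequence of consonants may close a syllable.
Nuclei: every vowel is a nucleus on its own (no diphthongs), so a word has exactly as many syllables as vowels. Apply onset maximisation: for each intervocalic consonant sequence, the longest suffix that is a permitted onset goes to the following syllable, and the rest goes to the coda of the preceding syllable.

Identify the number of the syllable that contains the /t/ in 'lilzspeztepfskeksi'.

Vowels present: i, e, e, e, i; each is a nucleus, giving 5 syllables.
Between /i/ (V1) and /e/ (V2): /lzsp/ — longest licit onset from the right is /sp/, leaving /lz/ as coda.
Between /e/ (V2) and /e/ (V3): /zt/; trying suffixes from longest down, /t/ is the first permitted one, so coda /z/ | onset /t/.
Between /e/ (V3) and /e/ (V4): cluster /pfsk/ — the longest permitted-onset suffix is /sk/; onset = /sk/, preceding coda = /pf/.
Between /e/ (V4) and /i/ (V5): /ks/ — longest licit onset from the right is /s/, leaving /k/ as coda.
Syllabification: lilz.spez.tepf.skek.si.
The /t/ is in the onset of syllable 3 (/tepf/).

3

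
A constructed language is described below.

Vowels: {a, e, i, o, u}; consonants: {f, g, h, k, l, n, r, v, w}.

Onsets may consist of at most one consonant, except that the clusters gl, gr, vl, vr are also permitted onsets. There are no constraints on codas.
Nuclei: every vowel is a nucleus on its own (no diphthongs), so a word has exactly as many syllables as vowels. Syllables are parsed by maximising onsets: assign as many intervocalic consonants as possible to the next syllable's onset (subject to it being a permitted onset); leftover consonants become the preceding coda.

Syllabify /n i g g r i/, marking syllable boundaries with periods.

The vowels are i, i — 2 nuclei, so 2 syllables.
σ1/σ2 boundary: /ggr/ splits as /g/ + /gr/ (/gr/ is the longest suffix that is a licit onset).

nig.gri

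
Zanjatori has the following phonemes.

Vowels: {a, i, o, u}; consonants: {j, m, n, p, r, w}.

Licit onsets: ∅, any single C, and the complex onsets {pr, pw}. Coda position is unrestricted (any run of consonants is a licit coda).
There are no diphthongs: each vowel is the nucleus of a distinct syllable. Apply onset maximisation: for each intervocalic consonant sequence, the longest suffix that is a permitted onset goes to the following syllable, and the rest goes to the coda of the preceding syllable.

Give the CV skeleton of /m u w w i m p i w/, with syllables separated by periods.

CVC.CVC.CVC

Vowels present: u, i, i; each is a nucleus, giving 3 syllables.
/u…i/ gap (V1→V2): /ww/; trying suffixes from longest down, /w/ is the first permitted one, so coda /w/ | onset /w/.
/i…i/ gap (V2→V3): /mp/; trying suffixes from longest down, /p/ is the first permitted one, so coda /m/ | onset /p/.
Result: muw.wim.piw.
Mapping each syllable to C/V: /muw/ → CVC, /wim/ → CVC, /piw/ → CVC.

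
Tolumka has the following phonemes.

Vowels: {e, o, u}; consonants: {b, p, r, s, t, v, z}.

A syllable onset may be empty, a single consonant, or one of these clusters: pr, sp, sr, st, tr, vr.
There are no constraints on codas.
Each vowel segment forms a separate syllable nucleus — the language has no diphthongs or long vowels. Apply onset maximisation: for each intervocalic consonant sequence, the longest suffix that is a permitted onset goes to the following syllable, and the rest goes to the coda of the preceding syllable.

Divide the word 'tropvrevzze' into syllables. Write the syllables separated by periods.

Nuclei (vowels): o, e, e → 3 syllables.
Between /o/ (V1) and /e/ (V2): cluster /pvr/ — the longest permitted-onset suffix is /vr/; onset = /vr/, preceding coda = /p/.
Between /e/ (V2) and /e/ (V3): cluster /vzz/ — the longest permitted-onset suffix is /z/; onset = /z/, preceding coda = /vz/.

trop.vrevz.ze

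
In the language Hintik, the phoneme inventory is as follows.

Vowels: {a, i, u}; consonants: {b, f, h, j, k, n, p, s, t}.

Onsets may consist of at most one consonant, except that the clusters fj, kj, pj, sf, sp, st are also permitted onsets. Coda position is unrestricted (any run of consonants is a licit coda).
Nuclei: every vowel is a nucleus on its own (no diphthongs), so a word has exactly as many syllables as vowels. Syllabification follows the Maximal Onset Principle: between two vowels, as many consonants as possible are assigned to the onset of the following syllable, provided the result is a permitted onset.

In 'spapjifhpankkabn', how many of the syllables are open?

1

The vowels are a, i, a, a — 4 nuclei, so 4 syllables.
σ1/σ2 boundary: /pj/ is a licit onset in full, so it all attaches to the next syllable.
σ2/σ3 boundary: /fhp/; trying suffixes from longest down, /p/ is the first permitted one, so coda /fh/ | onset /p/.
σ3/σ4 boundary: /nkk/ splits as /nk/ + /k/ (/k/ is the longest suffix that is a licit onset).
Putting it together: spa.pjifh.pank.kabn.
Classifying each syllable: /spa/ (open), /pjifh/ (closed), /pank/ (closed), /kabn/ (closed).
Open syllables: 1.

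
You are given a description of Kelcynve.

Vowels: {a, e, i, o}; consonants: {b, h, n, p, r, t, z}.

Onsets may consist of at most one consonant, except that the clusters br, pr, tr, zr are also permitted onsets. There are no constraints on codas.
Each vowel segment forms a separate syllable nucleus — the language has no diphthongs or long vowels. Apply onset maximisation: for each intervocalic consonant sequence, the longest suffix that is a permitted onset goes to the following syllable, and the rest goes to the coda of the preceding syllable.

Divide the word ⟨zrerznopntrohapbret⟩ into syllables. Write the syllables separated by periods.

The vowels are e, o, o, a, e — 5 nuclei, so 5 syllables.
σ1/σ2 boundary: cluster /rzn/ — the longest permitted-onset suffix is /n/; onset = /n/, preceding coda = /rz/.
σ2/σ3 boundary: cluster /pntr/ — the longest permitted-onset suffix is /tr/; onset = /tr/, preceding coda = /pn/.
σ3/σ4 boundary: /h/ → onset of the next syllable (single consonants are always licit onsets).
σ4/σ5 boundary: cluster /pbr/ — the longest permitted-onset suffix is /br/; onset = /br/, preceding coda = /p/.

zrerz.nopn.tro.hap.bret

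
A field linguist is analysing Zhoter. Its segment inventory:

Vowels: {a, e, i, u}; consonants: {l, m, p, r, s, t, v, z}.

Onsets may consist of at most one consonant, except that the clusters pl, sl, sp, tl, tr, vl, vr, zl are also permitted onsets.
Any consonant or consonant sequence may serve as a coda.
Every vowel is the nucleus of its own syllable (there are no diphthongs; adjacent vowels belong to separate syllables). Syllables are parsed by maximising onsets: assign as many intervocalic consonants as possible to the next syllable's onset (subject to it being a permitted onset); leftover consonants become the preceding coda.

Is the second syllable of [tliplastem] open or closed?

closed

Nuclei (vowels): i, a, e → 3 syllables.
V1 /i/ – V2 /a/: cluster /pl/ — /pl/ is itself a permitted onset, so the whole cluster goes right; preceding coda = ∅.
V2 /a/ – V3 /e/: /st/ splits as /s/ + /t/ (/t/ is the longest suffix that is a licit onset).
Putting it together: tli.plas.tem.
Syllable 2 is /plas/ with coda /s/, so it is closed.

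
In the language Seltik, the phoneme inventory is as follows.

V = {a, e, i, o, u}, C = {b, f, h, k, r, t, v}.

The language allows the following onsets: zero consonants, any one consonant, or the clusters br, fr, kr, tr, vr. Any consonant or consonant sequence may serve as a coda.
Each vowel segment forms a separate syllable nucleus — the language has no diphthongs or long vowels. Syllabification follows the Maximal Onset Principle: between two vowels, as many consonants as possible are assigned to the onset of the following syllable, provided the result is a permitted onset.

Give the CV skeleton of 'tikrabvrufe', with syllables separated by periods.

CV.CCVC.CCV.CV

Vowels present: i, a, u, e; each is a nucleus, giving 4 syllables.
σ1/σ2 boundary: cluster /kr/ — /kr/ is itself a permitted onset, so the whole cluster goes right; preceding coda = ∅.
σ2/σ3 boundary: /bvr/; trying suffixes from longest down, /vr/ is the first permitted one, so coda /b/ | onset /vr/.
σ3/σ4 boundary: /f/ → onset of the next syllable (single consonants are always licit onsets).
Syllabification: ti.krab.vru.fe.
Mapping each syllable to C/V: /ti/ → CV, /krab/ → CCVC, /vru/ → CCV, /fe/ → CV.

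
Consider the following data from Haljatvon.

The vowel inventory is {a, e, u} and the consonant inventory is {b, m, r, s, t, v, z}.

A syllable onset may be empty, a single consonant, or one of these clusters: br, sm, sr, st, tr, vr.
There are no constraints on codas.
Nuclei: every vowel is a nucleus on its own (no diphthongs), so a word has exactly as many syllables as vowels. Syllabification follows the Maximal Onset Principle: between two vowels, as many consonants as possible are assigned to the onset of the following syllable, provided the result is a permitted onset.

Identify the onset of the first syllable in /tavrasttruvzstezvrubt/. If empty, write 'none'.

The vowels are a, a, u, e, u — 5 nuclei, so 5 syllables.
Between /a/ (V1) and /a/ (V2): /vr/ is a licit onset in full, so it all attaches to the next syllable.
Between /a/ (V2) and /u/ (V3): /sttr/; trying suffixes from longest down, /tr/ is the first permitted one, so coda /st/ | onset /tr/.
Between /u/ (V3) and /e/ (V4): /vzst/; trying suffixes from longest down, /st/ is the first permitted one, so coda /vz/ | onset /st/.
Between /e/ (V4) and /u/ (V5): cluster /zvr/ — the longest permitted-onset suffix is /vr/; onset = /vr/, preceding coda = /z/.
So the parse is ta.vrast.truvz.stez.vrubt.
Syllable 1 is /ta/: onset /t/, nucleus /a/, coda ∅.

t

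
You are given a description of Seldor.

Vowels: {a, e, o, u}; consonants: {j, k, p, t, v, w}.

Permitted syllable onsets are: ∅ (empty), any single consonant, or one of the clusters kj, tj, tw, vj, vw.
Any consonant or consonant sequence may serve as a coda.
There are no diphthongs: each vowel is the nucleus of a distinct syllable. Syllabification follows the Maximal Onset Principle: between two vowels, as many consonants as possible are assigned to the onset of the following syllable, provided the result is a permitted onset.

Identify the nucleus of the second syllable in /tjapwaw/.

Nuclei (vowels): a, a → 2 syllables.
The second nucleus (vowel 2 from the left) is /a/.

a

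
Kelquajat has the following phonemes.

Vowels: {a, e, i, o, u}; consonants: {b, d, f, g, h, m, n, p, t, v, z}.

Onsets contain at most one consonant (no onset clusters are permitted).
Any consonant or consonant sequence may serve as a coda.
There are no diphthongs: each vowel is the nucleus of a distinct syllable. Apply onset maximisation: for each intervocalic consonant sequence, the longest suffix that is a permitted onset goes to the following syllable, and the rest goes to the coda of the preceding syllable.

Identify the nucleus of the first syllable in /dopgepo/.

The vowels are o, e, o — 3 nuclei, so 3 syllables.
The first nucleus (vowel 1 from the left) is /o/.

o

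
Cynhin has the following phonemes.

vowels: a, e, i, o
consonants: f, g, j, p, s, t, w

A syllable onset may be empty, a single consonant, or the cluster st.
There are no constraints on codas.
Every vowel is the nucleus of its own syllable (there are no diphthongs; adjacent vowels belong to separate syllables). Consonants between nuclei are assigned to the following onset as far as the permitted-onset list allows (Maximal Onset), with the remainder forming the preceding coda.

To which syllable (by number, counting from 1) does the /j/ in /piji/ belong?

2

Nuclei (vowels): i, i → 2 syllables.
Between /i/ (V1) and /i/ (V2): /j/ → onset of the next syllable (single consonants are always licit onsets).
Syllabification: pi.ji.
The /j/ is in the onset of syllable 2 (/ji/).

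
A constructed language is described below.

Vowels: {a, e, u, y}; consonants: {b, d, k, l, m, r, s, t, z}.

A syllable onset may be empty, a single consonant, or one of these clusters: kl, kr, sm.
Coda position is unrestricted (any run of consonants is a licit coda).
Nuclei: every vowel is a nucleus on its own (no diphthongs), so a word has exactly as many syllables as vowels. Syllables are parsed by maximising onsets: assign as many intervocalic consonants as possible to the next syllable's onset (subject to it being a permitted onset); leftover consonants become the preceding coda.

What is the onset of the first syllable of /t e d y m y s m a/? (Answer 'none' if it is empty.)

The vowels are e, y, y, a — 4 nuclei, so 4 syllables.
σ1/σ2 boundary: /d/ is a single consonant, so it becomes the next onset.
σ2/σ3 boundary: just /m/ — single C goes to the following onset.
σ3/σ4 boundary: cluster /sm/ — /sm/ is itself a permitted onset, so the whole cluster goes right; preceding coda = ∅.
Syllabification: te.dy.my.sma.
Syllable 1 is /te/: onset /t/, nucleus /e/, coda ∅.

t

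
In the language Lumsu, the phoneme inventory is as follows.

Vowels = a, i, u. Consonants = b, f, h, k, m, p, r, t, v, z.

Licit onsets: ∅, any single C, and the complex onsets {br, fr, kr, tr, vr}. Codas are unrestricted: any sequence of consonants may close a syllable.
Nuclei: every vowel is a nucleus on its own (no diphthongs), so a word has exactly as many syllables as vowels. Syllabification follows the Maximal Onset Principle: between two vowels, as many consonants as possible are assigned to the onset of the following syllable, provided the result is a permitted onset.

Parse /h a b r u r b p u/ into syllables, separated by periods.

Vowels present: a, u, u; each is a nucleus, giving 3 syllables.
σ1/σ2 boundary: cluster /br/ — /br/ is itself a permitted onset, so the whole cluster goes right; preceding coda = ∅.
σ2/σ3 boundary: /rbp/; trying suffixes from longest down, /p/ is the first permitted one, so coda /rb/ | onset /p/.

ha.brurb.pu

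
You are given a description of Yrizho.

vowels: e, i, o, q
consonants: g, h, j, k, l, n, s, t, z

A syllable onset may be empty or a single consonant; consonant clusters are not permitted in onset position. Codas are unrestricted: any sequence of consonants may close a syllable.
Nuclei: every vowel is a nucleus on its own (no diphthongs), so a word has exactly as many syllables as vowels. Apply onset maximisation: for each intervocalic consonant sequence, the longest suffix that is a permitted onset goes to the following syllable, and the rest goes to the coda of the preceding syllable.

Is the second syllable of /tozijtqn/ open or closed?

Nuclei (vowels): o, i, q → 3 syllables.
Between /o/ (V1) and /i/ (V2): /z/ is a single consonant, so it becomes the next onset.
Between /i/ (V2) and /q/ (V3): cluster /jt/ — the longest permitted-onset suffix is /t/; onset = /t/, preceding coda = /j/.
Result: to.zij.tqn.
Syllable 2 is /zij/ with coda /j/, so it is closed.

closed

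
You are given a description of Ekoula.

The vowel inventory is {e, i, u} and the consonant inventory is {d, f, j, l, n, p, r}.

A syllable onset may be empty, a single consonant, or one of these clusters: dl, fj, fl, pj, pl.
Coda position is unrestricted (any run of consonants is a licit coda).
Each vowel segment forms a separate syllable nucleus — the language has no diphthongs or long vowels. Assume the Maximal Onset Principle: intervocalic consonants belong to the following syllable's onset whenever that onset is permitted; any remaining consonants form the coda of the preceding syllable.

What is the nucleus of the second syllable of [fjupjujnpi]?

u

Nuclei (vowels): u, u, i → 3 syllables.
The second nucleus (vowel 2 from the left) is /u/.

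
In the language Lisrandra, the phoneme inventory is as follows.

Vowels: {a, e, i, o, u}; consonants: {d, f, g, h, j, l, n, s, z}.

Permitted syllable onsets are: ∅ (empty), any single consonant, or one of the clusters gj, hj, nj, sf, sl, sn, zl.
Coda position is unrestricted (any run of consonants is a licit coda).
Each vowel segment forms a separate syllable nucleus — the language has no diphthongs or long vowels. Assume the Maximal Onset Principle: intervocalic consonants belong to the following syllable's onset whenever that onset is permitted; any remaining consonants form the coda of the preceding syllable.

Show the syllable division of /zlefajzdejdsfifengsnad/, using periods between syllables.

zle.fajz.dejd.sfi.feng.snad

Vowels present: e, a, e, i, e, a; each is a nucleus, giving 6 syllables.
σ1/σ2 boundary: just /f/ — single C goes to the following onset.
σ2/σ3 boundary: /jzd/; trying suffixes from longest down, /d/ is the first permitted one, so coda /jz/ | onset /d/.
σ3/σ4 boundary: /jdsf/ — longest licit onset from the right is /sf/, leaving /jd/ as coda.
σ4/σ5 boundary: /f/ is a single consonant, so it becomes the next onset.
σ5/σ6 boundary: /ngsn/ — longest licit onset from the right is /sn/, leaving /ng/ as coda.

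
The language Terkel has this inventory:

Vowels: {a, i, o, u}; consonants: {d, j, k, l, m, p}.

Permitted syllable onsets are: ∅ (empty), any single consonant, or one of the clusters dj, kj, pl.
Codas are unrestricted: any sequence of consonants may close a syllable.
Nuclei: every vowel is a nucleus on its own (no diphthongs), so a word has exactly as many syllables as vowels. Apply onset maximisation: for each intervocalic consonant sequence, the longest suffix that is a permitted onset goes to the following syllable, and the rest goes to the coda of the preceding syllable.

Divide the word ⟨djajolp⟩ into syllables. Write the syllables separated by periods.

Nuclei (vowels): a, o → 2 syllables.
σ1/σ2 boundary: /j/ → onset of the next syllable (single consonants are always licit onsets).

dja.jolp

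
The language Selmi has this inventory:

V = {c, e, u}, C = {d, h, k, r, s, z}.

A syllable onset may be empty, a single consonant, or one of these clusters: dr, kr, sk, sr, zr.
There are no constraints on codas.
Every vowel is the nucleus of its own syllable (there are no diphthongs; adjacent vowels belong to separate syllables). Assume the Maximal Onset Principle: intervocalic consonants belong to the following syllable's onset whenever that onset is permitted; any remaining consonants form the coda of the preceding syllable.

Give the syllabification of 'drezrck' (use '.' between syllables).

dre.zrck

Nuclei (vowels): e, c → 2 syllables.
Between /e/ (V1) and /c/ (V2): cluster /zr/ — /zr/ is itself a permitted onset, so the whole cluster goes right; preceding coda = ∅.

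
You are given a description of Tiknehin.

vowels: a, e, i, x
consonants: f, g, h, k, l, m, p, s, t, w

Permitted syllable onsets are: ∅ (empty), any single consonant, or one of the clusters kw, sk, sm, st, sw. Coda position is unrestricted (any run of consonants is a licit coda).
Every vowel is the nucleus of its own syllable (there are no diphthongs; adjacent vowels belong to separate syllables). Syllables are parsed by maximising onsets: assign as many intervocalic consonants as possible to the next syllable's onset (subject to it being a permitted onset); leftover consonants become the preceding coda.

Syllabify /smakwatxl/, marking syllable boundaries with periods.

Vowels present: a, a, x; each is a nucleus, giving 3 syllables.
σ1/σ2 boundary: /kw/ — entire cluster is a permitted onset → onset /kw/, coda ∅.
σ2/σ3 boundary: /t/ is a single consonant, so it becomes the next onset.

sma.kwa.txl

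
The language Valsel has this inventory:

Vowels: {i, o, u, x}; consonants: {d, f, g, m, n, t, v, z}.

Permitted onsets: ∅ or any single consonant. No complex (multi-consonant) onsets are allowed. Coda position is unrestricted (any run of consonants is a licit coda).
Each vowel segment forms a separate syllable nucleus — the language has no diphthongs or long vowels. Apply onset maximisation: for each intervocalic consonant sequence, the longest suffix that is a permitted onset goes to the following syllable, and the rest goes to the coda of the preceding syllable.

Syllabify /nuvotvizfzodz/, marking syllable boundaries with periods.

nu.vot.vizf.zodz

The vowels are u, o, i, o — 4 nuclei, so 4 syllables.
Between /u/ (V1) and /o/ (V2): just /v/ — single C goes to the following onset.
Between /o/ (V2) and /i/ (V3): cluster /tv/ — the longest permitted-onset suffix is /v/; onset = /v/, preceding coda = /t/.
Between /i/ (V3) and /o/ (V4): cluster /zfz/ — the longest permitted-onset suffix is /z/; onset = /z/, preceding coda = /zf/.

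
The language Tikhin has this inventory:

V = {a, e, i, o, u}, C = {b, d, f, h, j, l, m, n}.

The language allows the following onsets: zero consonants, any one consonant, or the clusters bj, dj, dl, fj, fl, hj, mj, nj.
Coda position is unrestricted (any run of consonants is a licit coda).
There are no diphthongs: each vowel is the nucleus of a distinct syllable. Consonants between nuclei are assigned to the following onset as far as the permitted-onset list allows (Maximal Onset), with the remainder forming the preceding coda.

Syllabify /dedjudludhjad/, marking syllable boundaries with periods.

Nuclei (vowels): e, u, u, a → 4 syllables.
/e…u/ gap (V1→V2): /dj/ is a licit onset in full, so it all attaches to the next syllable.
/u…u/ gap (V2→V3): /dl/ — entire cluster is a permitted onset → onset /dl/, coda ∅.
/u…a/ gap (V3→V4): /dhj/; trying suffixes from longest down, /hj/ is the first permitted one, so coda /d/ | onset /hj/.

de.dju.dlud.hjad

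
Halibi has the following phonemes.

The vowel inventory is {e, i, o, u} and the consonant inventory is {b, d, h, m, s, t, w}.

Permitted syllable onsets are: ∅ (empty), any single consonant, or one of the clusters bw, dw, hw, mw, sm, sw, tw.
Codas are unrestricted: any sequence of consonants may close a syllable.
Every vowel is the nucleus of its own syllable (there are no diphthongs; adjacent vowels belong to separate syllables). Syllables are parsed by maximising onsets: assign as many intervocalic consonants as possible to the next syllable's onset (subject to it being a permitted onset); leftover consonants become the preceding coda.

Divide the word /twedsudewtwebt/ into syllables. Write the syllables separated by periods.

twed.su.dew.twebt

Vowels present: e, u, e, e; each is a nucleus, giving 4 syllables.
V1 /e/ – V2 /u/: /ds/ splits as /d/ + /s/ (/s/ is the longest suffix that is a licit onset).
V2 /u/ – V3 /e/: just /d/ — single C goes to the following onset.
V3 /e/ – V4 /e/: /wtw/ splits as /w/ + /tw/ (/tw/ is the longest suffix that is a licit onset).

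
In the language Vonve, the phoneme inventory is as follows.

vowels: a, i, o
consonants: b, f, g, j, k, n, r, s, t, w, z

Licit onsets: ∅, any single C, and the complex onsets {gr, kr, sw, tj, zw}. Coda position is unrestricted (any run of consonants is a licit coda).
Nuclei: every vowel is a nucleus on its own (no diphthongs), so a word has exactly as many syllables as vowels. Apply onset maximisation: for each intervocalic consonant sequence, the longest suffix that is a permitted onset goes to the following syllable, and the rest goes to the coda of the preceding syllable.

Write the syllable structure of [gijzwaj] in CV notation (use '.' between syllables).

The vowels are i, a — 2 nuclei, so 2 syllables.
V1 /i/ – V2 /a/: /jzw/ — longest licit onset from the right is /zw/, leaving /j/ as coda.
Syllabification: gij.zwaj.
Mapping each syllable to C/V: /gij/ → CVC, /zwaj/ → CCVC.

CVC.CCVC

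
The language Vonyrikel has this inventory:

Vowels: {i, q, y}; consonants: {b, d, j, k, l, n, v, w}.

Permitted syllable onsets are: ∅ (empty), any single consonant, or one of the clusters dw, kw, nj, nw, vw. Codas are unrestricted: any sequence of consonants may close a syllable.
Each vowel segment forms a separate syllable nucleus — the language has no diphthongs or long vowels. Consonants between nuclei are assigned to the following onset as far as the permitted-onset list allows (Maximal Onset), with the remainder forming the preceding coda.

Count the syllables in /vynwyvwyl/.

Nuclei (vowels): y, y, y → 3 syllables.

3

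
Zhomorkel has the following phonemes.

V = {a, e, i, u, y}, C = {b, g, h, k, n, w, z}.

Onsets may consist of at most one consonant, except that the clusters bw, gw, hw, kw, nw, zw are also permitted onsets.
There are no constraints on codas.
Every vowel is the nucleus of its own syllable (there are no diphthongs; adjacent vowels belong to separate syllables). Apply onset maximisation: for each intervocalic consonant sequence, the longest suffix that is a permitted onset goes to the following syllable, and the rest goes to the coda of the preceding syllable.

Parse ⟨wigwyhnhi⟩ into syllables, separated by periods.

wi.gwyhn.hi

The vowels are i, y, i — 3 nuclei, so 3 syllables.
Between /i/ (V1) and /y/ (V2): cluster /gw/ — /gw/ is itself a permitted onset, so the whole cluster goes right; preceding coda = ∅.
Between /y/ (V2) and /i/ (V3): /hnh/; trying suffixes from longest down, /h/ is the first permitted one, so coda /hn/ | onset /h/.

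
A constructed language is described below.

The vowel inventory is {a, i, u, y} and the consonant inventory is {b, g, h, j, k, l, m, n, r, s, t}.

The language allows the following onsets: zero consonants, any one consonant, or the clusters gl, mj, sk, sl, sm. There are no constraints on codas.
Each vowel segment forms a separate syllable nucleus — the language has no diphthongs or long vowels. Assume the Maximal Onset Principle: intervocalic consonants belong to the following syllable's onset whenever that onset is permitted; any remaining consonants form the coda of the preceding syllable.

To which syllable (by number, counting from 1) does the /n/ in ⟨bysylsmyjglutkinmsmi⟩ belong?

5

Vowels present: y, y, y, u, i, i; each is a nucleus, giving 6 syllables.
Between /y/ (V1) and /y/ (V2): /s/ is a single consonant, so it becomes the next onset.
Between /y/ (V2) and /y/ (V3): cluster /lsm/ — the longest permitted-onset suffix is /sm/; onset = /sm/, preceding coda = /l/.
Between /y/ (V3) and /u/ (V4): /jgl/; trying suffixes from longest down, /gl/ is the first permitted one, so coda /j/ | onset /gl/.
Between /u/ (V4) and /i/ (V5): /tk/; trying suffixes from longest down, /k/ is the first permitted one, so coda /t/ | onset /k/.
Between /i/ (V5) and /i/ (V6): cluster /nmsm/ — the longest permitted-onset suffix is /sm/; onset = /sm/, preceding coda = /nm/.
So the parse is by.syl.smyj.glut.kinm.smi.
The /n/ is in the coda of syllable 5 (/kinm/).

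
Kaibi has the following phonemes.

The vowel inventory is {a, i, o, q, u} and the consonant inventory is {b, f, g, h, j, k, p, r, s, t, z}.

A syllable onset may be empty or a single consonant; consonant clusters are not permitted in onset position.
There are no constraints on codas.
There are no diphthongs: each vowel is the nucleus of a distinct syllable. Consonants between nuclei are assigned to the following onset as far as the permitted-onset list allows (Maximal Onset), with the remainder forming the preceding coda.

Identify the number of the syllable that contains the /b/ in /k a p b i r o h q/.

Vowels present: a, i, o, q; each is a nucleus, giving 4 syllables.
V1 /a/ – V2 /i/: cluster /pb/ — the longest permitted-onset suffix is /b/; onset = /b/, preceding coda = /p/.
V2 /i/ – V3 /o/: /r/ is a single consonant, so it becomes the next onset.
V3 /o/ – V4 /q/: just /h/ — single C goes to the following onset.
Putting it together: kap.bi.ro.hq.
The /b/ is in the onset of syllable 2 (/bi/).

2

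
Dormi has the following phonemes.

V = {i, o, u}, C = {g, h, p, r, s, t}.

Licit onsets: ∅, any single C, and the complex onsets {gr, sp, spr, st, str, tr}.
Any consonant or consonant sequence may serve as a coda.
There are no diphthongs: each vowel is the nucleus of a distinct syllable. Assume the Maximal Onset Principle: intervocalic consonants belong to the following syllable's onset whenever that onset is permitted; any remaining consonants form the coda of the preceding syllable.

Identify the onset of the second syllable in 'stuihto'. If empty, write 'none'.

none

Vowels present: u, i, o; each is a nucleus, giving 3 syllables.
/u…i/ gap (V1→V2): nothing intervenes; syllable break is V.V.
/i…o/ gap (V2→V3): /ht/ — longest licit onset from the right is /t/, leaving /h/ as coda.
So the parse is stu.ih.to.
Syllable 2 is /ih/: onset ∅, nucleus /i/, coda /h/.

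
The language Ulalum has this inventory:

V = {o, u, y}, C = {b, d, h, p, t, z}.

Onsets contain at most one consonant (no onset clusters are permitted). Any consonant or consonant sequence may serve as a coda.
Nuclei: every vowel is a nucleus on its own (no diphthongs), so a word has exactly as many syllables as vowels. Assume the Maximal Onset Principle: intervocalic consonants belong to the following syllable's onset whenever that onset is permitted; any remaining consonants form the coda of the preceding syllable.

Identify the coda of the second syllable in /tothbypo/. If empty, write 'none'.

none

Vowels present: o, y, o; each is a nucleus, giving 3 syllables.
/o…y/ gap (V1→V2): /thb/; trying suffixes from longest down, /b/ is the first permitted one, so coda /th/ | onset /b/.
/y…o/ gap (V2→V3): just /p/ — single C goes to the following onset.
Syllabification: toth.by.po.
Syllable 2 is /by/: onset /b/, nucleus /y/, coda ∅.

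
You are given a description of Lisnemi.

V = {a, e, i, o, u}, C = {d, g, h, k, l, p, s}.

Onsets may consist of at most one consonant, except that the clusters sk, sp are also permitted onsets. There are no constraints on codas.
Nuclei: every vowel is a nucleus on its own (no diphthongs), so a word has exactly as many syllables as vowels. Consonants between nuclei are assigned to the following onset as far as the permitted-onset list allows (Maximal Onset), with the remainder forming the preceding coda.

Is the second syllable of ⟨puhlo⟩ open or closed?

open

The vowels are u, o — 2 nuclei, so 2 syllables.
/u…o/ gap (V1→V2): /hl/ splits as /h/ + /l/ (/l/ is the longest suffix that is a licit onset).
So the parse is puh.lo.
Syllable 2 is /lo/; it ends in its nucleus with no coda, so it is open.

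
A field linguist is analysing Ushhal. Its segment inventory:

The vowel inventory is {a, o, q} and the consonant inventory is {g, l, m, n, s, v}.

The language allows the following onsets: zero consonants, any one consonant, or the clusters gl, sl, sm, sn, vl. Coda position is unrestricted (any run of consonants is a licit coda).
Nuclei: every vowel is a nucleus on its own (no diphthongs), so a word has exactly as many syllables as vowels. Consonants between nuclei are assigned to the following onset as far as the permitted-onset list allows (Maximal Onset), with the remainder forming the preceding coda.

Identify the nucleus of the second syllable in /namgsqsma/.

The vowels are a, q, a — 3 nuclei, so 3 syllables.
The second nucleus (vowel 2 from the left) is /q/.

q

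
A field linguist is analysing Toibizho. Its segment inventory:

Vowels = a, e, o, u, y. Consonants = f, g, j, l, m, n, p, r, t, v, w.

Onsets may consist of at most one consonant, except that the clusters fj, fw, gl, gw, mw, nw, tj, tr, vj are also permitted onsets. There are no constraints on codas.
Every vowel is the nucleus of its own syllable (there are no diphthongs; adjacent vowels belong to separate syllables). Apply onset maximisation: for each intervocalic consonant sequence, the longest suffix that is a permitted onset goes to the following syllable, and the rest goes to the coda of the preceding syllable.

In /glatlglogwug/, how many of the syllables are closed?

2

The vowels are a, o, u — 3 nuclei, so 3 syllables.
/a…o/ gap (V1→V2): /tlgl/ — longest licit onset from the right is /gl/, leaving /tl/ as coda.
/o…u/ gap (V2→V3): /gw/ — entire cluster is a permitted onset → onset /gw/, coda ∅.
Putting it together: glatl.glo.gwug.
Classifying each syllable: /glatl/ (closed), /glo/ (open), /gwug/ (closed).
Closed syllables: 2.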